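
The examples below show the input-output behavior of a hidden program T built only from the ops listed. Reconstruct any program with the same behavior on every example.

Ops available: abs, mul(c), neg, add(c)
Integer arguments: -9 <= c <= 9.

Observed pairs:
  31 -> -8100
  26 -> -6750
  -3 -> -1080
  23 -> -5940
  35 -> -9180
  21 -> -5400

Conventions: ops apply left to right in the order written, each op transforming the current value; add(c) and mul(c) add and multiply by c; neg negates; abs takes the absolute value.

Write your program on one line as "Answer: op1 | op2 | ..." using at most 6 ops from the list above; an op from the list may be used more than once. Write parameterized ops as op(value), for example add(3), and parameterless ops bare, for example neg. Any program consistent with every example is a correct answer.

mul(-9) | add(9) | mul(-6) | abs | mul(-5)

Check, running the answer program on each example:
  31 -> -279 -> -270 -> 1620 -> 1620 -> -8100
  26 -> -234 -> -225 -> 1350 -> 1350 -> -6750
  -3 -> 27 -> 36 -> -216 -> 216 -> -1080
  23 -> -207 -> -198 -> 1188 -> 1188 -> -5940
  35 -> -315 -> -306 -> 1836 -> 1836 -> -9180
  21 -> -189 -> -180 -> 1080 -> 1080 -> -5400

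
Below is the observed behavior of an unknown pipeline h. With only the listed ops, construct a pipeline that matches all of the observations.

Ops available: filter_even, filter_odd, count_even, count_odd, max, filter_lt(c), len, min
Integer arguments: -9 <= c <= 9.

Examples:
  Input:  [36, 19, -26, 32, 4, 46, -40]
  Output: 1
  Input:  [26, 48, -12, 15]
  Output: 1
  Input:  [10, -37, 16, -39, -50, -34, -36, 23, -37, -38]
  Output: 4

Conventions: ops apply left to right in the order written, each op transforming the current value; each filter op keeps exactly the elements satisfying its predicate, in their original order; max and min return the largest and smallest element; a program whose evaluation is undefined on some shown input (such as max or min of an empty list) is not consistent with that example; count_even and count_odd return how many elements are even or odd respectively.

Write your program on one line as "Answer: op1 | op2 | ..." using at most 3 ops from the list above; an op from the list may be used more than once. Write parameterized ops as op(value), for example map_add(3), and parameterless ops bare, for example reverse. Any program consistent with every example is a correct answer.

filter_odd | len

Check, running the answer program on each example:
  [36, 19, -26, 32, 4, 46, -40] -> [19] -> 1
  [26, 48, -12, 15] -> [15] -> 1
  [10, -37, 16, -39, -50, -34, -36, 23, -37, -38] -> [-37, -39, 23, -37] -> 4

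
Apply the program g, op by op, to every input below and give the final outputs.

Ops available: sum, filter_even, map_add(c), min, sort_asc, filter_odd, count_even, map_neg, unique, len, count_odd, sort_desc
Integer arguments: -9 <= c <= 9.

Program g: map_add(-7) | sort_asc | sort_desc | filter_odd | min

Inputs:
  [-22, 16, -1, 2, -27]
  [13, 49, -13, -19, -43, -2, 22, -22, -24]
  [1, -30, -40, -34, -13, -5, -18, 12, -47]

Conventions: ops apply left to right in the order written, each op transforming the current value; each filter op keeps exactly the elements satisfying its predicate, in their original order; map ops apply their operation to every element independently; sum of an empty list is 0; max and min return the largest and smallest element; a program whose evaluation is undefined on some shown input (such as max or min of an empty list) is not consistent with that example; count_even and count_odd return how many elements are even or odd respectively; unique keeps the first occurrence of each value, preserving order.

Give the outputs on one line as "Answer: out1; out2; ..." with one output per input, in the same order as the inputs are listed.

-29; -31; -47

Execution, op by op:
  [-22, 16, -1, 2, -27] -> [-29, 9, -8, -5, -34] -> [-34, -29, -8, -5, 9] -> [9, -5, -8, -29, -34] -> [9, -5, -29] -> -29
  [13, 49, -13, -19, -43, -2, 22, -22, -24] -> [6, 42, -20, -26, -50, -9, 15, -29, -31] -> [-50, -31, -29, -26, -20, -9, 6, 15, 42] -> [42, 15, 6, -9, -20, -26, -29, -31, -50] -> [15, -9, -29, -31] -> -31
  [1, -30, -40, -34, -13, -5, -18, 12, -47] -> [-6, -37, -47, -41, -20, -12, -25, 5, -54] -> [-54, -47, -41, -37, -25, -20, -12, -6, 5] -> [5, -6, -12, -20, -25, -37, -41, -47, -54] -> [5, -25, -37, -41, -47] -> -47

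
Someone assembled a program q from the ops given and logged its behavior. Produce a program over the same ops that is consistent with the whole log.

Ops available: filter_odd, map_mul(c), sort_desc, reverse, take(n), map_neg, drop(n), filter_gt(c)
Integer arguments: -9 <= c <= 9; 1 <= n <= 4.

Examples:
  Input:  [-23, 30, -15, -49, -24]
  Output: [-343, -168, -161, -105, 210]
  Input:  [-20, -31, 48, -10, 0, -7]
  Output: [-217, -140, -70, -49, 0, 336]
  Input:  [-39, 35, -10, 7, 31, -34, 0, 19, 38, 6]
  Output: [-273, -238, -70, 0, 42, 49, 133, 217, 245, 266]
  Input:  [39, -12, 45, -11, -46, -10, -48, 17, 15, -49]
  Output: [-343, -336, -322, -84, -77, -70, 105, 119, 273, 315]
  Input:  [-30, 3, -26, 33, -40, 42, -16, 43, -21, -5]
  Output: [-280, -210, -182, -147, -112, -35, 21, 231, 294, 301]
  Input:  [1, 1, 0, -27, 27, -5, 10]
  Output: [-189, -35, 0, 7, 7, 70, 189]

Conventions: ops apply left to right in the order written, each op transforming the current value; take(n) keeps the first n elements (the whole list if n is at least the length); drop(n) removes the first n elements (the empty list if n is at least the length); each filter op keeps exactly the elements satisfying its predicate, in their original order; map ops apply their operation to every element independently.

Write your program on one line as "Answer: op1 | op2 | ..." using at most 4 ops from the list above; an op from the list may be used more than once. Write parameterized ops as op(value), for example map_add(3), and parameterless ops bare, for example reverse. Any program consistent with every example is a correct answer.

map_neg | reverse | sort_desc | map_mul(-7)

Check, running the answer program on each example:
  [-23, 30, -15, -49, -24] -> [23, -30, 15, 49, 24] -> [24, 49, 15, -30, 23] -> [49, 24, 23, 15, -30] -> [-343, -168, -161, -105, 210]
  [-20, -31, 48, -10, 0, -7] -> [20, 31, -48, 10, 0, 7] -> [7, 0, 10, -48, 31, 20] -> [31, 20, 10, 7, 0, -48] -> [-217, -140, -70, -49, 0, 336]
  [-39, 35, -10, 7, 31, -34, 0, 19, 38, 6] -> [39, -35, 10, -7, -31, 34, 0, -19, -38, -6] -> [-6, -38, -19, 0, 34, -31, -7, 10, -35, 39] -> [39, 34, 10, 0, -6, -7, -19, -31, -35, -38] -> [-273, -238, -70, 0, 42, 49, 133, 217, 245, 266]
  [39, -12, 45, -11, -46, -10, -48, 17, 15, -49] -> [-39, 12, -45, 11, 46, 10, 48, -17, -15, 49] -> [49, -15, -17, 48, 10, 46, 11, -45, 12, -39] -> [49, 48, 46, 12, 11, 10, -15, -17, -39, -45] -> [-343, -336, -322, -84, -77, -70, 105, 119, 273, 315]
  [-30, 3, -26, 33, -40, 42, -16, 43, -21, -5] -> [30, -3, 26, -33, 40, -42, 16, -43, 21, 5] -> [5, 21, -43, 16, -42, 40, -33, 26, -3, 30] -> [40, 30, 26, 21, 16, 5, -3, -33, -42, -43] -> [-280, -210, -182, -147, -112, -35, 21, 231, 294, 301]
  [1, 1, 0, -27, 27, -5, 10] -> [-1, -1, 0, 27, -27, 5, -10] -> [-10, 5, -27, 27, 0, -1, -1] -> [27, 5, 0, -1, -1, -10, -27] -> [-189, -35, 0, 7, 7, 70, 189]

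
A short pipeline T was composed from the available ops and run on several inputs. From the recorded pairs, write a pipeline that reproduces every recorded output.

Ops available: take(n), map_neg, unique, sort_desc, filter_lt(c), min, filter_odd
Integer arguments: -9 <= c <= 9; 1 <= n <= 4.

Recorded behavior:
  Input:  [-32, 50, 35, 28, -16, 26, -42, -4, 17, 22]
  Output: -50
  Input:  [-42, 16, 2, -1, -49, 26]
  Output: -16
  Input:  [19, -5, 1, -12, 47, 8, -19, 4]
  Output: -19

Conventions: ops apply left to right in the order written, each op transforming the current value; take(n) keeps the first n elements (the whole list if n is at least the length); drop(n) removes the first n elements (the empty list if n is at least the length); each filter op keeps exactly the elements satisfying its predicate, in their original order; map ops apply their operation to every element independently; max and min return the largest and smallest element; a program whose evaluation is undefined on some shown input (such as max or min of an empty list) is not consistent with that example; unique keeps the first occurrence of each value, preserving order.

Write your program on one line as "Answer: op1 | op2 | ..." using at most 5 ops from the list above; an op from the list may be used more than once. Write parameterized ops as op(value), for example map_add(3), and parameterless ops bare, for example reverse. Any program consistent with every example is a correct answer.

take(4) | sort_desc | map_neg | min

Check, running the answer program on each example:
  [-32, 50, 35, 28, -16, 26, -42, -4, 17, 22] -> [-32, 50, 35, 28] -> [50, 35, 28, -32] -> [-50, -35, -28, 32] -> -50
  [-42, 16, 2, -1, -49, 26] -> [-42, 16, 2, -1] -> [16, 2, -1, -42] -> [-16, -2, 1, 42] -> -16
  [19, -5, 1, -12, 47, 8, -19, 4] -> [19, -5, 1, -12] -> [19, 1, -5, -12] -> [-19, -1, 5, 12] -> -19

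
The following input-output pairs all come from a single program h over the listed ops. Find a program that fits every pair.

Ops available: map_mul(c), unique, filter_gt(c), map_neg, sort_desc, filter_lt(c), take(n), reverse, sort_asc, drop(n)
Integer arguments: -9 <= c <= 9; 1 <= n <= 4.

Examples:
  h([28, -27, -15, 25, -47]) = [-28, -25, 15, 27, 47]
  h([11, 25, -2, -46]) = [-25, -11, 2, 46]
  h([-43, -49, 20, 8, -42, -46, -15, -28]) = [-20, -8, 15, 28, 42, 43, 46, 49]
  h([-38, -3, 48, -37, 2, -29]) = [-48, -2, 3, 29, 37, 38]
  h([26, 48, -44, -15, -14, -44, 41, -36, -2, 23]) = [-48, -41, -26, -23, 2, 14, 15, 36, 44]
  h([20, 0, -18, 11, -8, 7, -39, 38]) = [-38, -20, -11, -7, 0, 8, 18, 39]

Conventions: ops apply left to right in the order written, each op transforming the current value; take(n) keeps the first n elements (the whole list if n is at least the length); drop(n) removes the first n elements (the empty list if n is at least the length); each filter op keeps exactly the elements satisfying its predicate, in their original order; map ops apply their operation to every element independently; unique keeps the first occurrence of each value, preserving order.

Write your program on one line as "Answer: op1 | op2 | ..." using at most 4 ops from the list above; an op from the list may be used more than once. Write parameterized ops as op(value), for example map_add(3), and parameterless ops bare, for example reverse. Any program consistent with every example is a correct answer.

map_neg | unique | sort_asc

Check, running the answer program on each example:
  [28, -27, -15, 25, -47] -> [-28, 27, 15, -25, 47] -> [-28, 27, 15, -25, 47] -> [-28, -25, 15, 27, 47]
  [11, 25, -2, -46] -> [-11, -25, 2, 46] -> [-11, -25, 2, 46] -> [-25, -11, 2, 46]
  [-43, -49, 20, 8, -42, -46, -15, -28] -> [43, 49, -20, -8, 42, 46, 15, 28] -> [43, 49, -20, -8, 42, 46, 15, 28] -> [-20, -8, 15, 28, 42, 43, 46, 49]
  [-38, -3, 48, -37, 2, -29] -> [38, 3, -48, 37, -2, 29] -> [38, 3, -48, 37, -2, 29] -> [-48, -2, 3, 29, 37, 38]
  [26, 48, -44, -15, -14, -44, 41, -36, -2, 23] -> [-26, -48, 44, 15, 14, 44, -41, 36, 2, -23] -> [-26, -48, 44, 15, 14, -41, 36, 2, -23] -> [-48, -41, -26, -23, 2, 14, 15, 36, 44]
  [20, 0, -18, 11, -8, 7, -39, 38] -> [-20, 0, 18, -11, 8, -7, 39, -38] -> [-20, 0, 18, -11, 8, -7, 39, -38] -> [-38, -20, -11, -7, 0, 8, 18, 39]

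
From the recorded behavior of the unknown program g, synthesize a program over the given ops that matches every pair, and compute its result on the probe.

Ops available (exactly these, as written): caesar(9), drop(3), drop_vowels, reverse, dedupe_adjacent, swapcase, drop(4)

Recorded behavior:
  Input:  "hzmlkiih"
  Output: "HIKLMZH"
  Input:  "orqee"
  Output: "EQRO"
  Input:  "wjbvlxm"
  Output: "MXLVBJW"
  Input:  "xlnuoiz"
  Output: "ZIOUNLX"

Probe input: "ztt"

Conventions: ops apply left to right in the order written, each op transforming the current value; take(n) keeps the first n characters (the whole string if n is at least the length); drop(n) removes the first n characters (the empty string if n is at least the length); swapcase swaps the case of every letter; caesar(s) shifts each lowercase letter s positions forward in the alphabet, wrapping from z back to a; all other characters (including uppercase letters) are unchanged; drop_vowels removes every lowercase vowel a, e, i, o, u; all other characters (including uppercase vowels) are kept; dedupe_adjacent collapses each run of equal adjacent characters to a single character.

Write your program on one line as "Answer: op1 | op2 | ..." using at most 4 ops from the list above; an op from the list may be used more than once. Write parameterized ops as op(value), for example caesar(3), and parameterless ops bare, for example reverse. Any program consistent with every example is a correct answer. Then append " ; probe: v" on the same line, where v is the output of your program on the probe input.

reverse | swapcase | dedupe_adjacent ; probe: "TZ"

Check, running the answer program on each example:
  "hzmlkiih" -> "hiiklmzh" -> "HIIKLMZH" -> "HIKLMZH"
  "orqee" -> "eeqro" -> "EEQRO" -> "EQRO"
  "wjbvlxm" -> "mxlvbjw" -> "MXLVBJW" -> "MXLVBJW"
  "xlnuoiz" -> "ziounlx" -> "ZIOUNLX" -> "ZIOUNLX"
  probe: "ztt" -> "ttz" -> "TTZ" -> "TZ"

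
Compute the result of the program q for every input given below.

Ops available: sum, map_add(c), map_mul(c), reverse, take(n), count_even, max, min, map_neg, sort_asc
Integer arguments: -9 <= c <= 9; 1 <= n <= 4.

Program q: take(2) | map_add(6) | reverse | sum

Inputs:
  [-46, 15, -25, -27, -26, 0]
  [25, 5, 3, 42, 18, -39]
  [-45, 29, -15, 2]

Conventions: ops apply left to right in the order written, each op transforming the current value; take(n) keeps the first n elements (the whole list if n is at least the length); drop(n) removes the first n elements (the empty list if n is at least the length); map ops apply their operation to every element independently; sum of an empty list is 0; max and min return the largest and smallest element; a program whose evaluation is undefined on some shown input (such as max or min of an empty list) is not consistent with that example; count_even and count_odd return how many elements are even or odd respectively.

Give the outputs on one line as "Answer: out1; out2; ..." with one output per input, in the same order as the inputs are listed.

-19; 42; -4

Execution, op by op:
  [-46, 15, -25, -27, -26, 0] -> [-46, 15] -> [-40, 21] -> [21, -40] -> -19
  [25, 5, 3, 42, 18, -39] -> [25, 5] -> [31, 11] -> [11, 31] -> 42
  [-45, 29, -15, 2] -> [-45, 29] -> [-39, 35] -> [35, -39] -> -4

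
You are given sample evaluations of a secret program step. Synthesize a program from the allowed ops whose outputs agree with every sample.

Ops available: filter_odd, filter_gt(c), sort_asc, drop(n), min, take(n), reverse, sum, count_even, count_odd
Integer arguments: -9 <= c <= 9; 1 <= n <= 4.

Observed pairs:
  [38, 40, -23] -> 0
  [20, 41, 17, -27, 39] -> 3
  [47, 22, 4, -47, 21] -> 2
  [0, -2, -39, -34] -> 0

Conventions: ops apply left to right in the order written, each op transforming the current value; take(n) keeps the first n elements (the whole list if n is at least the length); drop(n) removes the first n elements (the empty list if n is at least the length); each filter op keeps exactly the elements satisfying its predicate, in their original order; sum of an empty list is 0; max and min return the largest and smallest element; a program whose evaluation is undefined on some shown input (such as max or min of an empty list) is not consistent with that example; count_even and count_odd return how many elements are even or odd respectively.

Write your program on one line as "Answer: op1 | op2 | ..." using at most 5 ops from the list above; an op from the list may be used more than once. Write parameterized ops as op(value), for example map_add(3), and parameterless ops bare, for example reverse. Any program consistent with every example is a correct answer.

filter_odd | reverse | drop(1) | count_odd

Check, running the answer program on each example:
  [38, 40, -23] -> [-23] -> [-23] -> [] -> 0
  [20, 41, 17, -27, 39] -> [41, 17, -27, 39] -> [39, -27, 17, 41] -> [-27, 17, 41] -> 3
  [47, 22, 4, -47, 21] -> [47, -47, 21] -> [21, -47, 47] -> [-47, 47] -> 2
  [0, -2, -39, -34] -> [-39] -> [-39] -> [] -> 0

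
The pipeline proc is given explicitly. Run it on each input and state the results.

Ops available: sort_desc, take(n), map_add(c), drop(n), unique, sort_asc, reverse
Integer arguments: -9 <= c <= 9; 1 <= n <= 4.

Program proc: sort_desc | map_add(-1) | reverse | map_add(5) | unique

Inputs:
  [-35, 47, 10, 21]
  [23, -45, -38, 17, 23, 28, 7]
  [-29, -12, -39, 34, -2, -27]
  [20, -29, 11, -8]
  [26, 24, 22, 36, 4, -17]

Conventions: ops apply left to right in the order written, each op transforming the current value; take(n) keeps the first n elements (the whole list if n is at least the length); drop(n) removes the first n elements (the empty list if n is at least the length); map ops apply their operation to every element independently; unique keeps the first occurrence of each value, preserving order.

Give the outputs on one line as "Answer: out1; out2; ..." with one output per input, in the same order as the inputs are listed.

[-31, 14, 25, 51]; [-41, -34, 11, 21, 27, 32]; [-35, -25, -23, -8, 2, 38]; [-25, -4, 15, 24]; [-13, 8, 26, 28, 30, 40]

Execution, op by op:
  [-35, 47, 10, 21] -> [47, 21, 10, -35] -> [46, 20, 9, -36] -> [-36, 9, 20, 46] -> [-31, 14, 25, 51] -> [-31, 14, 25, 51]
  [23, -45, -38, 17, 23, 28, 7] -> [28, 23, 23, 17, 7, -38, -45] -> [27, 22, 22, 16, 6, -39, -46] -> [-46, -39, 6, 16, 22, 22, 27] -> [-41, -34, 11, 21, 27, 27, 32] -> [-41, -34, 11, 21, 27, 32]
  [-29, -12, -39, 34, -2, -27] -> [34, -2, -12, -27, -29, -39] -> [33, -3, -13, -28, -30, -40] -> [-40, -30, -28, -13, -3, 33] -> [-35, -25, -23, -8, 2, 38] -> [-35, -25, -23, -8, 2, 38]
  [20, -29, 11, -8] -> [20, 11, -8, -29] -> [19, 10, -9, -30] -> [-30, -9, 10, 19] -> [-25, -4, 15, 24] -> [-25, -4, 15, 24]
  [26, 24, 22, 36, 4, -17] -> [36, 26, 24, 22, 4, -17] -> [35, 25, 23, 21, 3, -18] -> [-18, 3, 21, 23, 25, 35] -> [-13, 8, 26, 28, 30, 40] -> [-13, 8, 26, 28, 30, 40]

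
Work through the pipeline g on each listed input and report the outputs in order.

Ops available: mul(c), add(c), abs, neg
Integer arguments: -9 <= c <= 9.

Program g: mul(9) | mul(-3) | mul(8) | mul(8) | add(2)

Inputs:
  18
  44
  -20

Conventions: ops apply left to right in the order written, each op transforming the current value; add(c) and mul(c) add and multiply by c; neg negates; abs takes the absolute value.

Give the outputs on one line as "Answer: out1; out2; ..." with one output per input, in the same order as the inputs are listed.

Execution, op by op:
  18 -> 162 -> -486 -> -3888 -> -31104 -> -31102
  44 -> 396 -> -1188 -> -9504 -> -76032 -> -76030
  -20 -> -180 -> 540 -> 4320 -> 34560 -> 34562

-31102; -76030; 34562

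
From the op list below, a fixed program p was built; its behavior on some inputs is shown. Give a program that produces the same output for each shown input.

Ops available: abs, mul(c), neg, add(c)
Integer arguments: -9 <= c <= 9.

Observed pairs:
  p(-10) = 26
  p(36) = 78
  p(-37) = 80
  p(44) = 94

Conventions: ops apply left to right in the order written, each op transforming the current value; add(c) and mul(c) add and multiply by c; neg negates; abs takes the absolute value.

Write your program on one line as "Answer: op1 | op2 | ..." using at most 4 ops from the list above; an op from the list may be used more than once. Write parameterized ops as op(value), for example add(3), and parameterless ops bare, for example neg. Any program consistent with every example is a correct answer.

mul(2) | abs | add(8) | add(-2)

Check, running the answer program on each example:
  -10 -> -20 -> 20 -> 28 -> 26
  36 -> 72 -> 72 -> 80 -> 78
  -37 -> -74 -> 74 -> 82 -> 80
  44 -> 88 -> 88 -> 96 -> 94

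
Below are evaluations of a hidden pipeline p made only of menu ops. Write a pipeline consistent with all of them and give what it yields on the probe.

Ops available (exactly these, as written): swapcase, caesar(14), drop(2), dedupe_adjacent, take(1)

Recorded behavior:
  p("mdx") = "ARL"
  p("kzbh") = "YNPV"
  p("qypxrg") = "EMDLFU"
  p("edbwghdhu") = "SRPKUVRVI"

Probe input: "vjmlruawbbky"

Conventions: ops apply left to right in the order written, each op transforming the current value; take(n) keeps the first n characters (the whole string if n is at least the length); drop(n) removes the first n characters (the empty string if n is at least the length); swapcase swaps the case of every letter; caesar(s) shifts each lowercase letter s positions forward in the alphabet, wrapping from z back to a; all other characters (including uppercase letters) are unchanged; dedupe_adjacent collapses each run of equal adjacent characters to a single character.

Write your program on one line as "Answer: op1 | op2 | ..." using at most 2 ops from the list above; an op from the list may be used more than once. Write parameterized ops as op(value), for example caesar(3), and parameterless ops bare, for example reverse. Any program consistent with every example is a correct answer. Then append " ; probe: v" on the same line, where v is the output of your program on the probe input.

caesar(14) | swapcase ; probe: "JXAZFIOKPPYM"

Check, running the answer program on each example:
  "mdx" -> "arl" -> "ARL"
  "kzbh" -> "ynpv" -> "YNPV"
  "qypxrg" -> "emdlfu" -> "EMDLFU"
  "edbwghdhu" -> "srpkuvrvi" -> "SRPKUVRVI"
  probe: "vjmlruawbbky" -> "jxazfiokppym" -> "JXAZFIOKPPYM"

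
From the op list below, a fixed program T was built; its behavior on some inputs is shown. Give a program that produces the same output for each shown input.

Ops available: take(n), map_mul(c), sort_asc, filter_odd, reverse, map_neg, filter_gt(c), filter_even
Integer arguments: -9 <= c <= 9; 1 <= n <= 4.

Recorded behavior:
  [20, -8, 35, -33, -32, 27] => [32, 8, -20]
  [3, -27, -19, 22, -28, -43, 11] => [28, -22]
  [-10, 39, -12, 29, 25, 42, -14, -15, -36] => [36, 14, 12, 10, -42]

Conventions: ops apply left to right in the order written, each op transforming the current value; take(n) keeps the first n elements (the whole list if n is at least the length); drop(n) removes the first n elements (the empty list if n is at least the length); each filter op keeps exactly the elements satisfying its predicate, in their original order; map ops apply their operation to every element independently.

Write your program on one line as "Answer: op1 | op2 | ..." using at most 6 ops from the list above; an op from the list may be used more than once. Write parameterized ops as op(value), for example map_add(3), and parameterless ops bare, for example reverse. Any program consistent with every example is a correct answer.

map_neg | filter_even | map_neg | sort_asc | map_neg

Check, running the answer program on each example:
  [20, -8, 35, -33, -32, 27] -> [-20, 8, -35, 33, 32, -27] -> [-20, 8, 32] -> [20, -8, -32] -> [-32, -8, 20] -> [32, 8, -20]
  [3, -27, -19, 22, -28, -43, 11] -> [-3, 27, 19, -22, 28, 43, -11] -> [-22, 28] -> [22, -28] -> [-28, 22] -> [28, -22]
  [-10, 39, -12, 29, 25, 42, -14, -15, -36] -> [10, -39, 12, -29, -25, -42, 14, 15, 36] -> [10, 12, -42, 14, 36] -> [-10, -12, 42, -14, -36] -> [-36, -14, -12, -10, 42] -> [36, 14, 12, 10, -42]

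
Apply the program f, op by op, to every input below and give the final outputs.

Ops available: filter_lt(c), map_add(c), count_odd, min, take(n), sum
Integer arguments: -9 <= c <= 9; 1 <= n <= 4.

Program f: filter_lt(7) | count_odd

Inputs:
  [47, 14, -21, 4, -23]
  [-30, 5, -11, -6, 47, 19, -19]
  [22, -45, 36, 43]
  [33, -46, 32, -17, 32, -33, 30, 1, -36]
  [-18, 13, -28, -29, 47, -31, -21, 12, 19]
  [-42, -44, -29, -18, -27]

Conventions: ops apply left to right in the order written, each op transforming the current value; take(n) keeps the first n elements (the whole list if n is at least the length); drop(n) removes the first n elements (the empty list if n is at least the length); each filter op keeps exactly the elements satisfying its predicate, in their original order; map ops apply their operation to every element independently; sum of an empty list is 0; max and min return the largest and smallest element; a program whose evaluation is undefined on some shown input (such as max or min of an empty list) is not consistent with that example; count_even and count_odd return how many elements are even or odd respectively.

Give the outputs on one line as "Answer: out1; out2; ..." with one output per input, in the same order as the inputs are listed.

2; 3; 1; 3; 3; 2

Execution, op by op:
  [47, 14, -21, 4, -23] -> [-21, 4, -23] -> 2
  [-30, 5, -11, -6, 47, 19, -19] -> [-30, 5, -11, -6, -19] -> 3
  [22, -45, 36, 43] -> [-45] -> 1
  [33, -46, 32, -17, 32, -33, 30, 1, -36] -> [-46, -17, -33, 1, -36] -> 3
  [-18, 13, -28, -29, 47, -31, -21, 12, 19] -> [-18, -28, -29, -31, -21] -> 3
  [-42, -44, -29, -18, -27] -> [-42, -44, -29, -18, -27] -> 2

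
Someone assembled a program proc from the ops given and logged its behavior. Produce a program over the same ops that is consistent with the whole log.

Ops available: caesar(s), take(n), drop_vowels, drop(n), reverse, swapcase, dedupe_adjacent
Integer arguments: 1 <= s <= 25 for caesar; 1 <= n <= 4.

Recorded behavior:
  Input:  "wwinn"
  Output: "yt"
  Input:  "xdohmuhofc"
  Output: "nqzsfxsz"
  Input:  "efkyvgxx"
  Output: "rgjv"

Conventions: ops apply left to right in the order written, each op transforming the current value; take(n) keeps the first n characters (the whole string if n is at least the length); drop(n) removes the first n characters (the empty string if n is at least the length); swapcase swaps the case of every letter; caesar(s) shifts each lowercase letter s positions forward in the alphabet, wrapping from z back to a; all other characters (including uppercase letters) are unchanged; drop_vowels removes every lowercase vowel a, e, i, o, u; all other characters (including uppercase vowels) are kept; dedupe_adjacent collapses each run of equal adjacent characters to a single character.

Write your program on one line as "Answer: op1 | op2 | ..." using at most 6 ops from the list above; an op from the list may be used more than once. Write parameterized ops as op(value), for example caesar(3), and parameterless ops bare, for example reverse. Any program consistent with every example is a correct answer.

drop(2) | dedupe_adjacent | reverse | caesar(11) | drop_vowels

Check, running the answer program on each example:
  "wwinn" -> "inn" -> "in" -> "ni" -> "yt" -> "yt"
  "xdohmuhofc" -> "ohmuhofc" -> "ohmuhofc" -> "cfohumho" -> "nqzsfxsz" -> "nqzsfxsz"
  "efkyvgxx" -> "kyvgxx" -> "kyvgx" -> "xgvyk" -> "irgjv" -> "rgjv"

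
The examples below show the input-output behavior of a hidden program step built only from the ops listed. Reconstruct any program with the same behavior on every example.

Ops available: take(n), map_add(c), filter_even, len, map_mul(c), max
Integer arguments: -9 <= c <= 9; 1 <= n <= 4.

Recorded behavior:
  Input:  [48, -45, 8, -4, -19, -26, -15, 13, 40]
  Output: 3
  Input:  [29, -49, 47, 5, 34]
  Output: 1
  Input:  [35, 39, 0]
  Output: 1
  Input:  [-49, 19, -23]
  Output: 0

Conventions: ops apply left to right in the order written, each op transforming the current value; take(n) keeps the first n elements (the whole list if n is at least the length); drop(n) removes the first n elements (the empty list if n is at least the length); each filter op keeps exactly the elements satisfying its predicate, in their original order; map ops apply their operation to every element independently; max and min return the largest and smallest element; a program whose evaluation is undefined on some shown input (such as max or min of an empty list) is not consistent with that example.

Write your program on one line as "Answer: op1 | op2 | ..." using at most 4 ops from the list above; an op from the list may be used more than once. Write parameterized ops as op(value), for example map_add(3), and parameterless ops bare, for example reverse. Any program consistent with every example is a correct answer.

filter_even | take(3) | map_mul(6) | len

Check, running the answer program on each example:
  [48, -45, 8, -4, -19, -26, -15, 13, 40] -> [48, 8, -4, -26, 40] -> [48, 8, -4] -> [288, 48, -24] -> 3
  [29, -49, 47, 5, 34] -> [34] -> [34] -> [204] -> 1
  [35, 39, 0] -> [0] -> [0] -> [0] -> 1
  [-49, 19, -23] -> [] -> [] -> [] -> 0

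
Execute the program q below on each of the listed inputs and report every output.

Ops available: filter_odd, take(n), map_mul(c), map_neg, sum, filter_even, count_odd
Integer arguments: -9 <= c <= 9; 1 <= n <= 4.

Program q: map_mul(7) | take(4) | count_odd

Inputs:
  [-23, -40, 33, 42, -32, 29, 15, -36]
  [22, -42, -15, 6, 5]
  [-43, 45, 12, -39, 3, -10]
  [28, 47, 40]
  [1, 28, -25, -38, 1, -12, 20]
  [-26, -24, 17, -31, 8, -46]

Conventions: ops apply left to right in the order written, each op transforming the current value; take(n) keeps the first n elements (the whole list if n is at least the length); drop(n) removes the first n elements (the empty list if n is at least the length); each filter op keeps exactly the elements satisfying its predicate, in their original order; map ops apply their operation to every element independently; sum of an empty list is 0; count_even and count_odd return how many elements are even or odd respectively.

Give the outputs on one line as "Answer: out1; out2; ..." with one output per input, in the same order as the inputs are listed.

2; 1; 3; 1; 2; 2

Execution, op by op:
  [-23, -40, 33, 42, -32, 29, 15, -36] -> [-161, -280, 231, 294, -224, 203, 105, -252] -> [-161, -280, 231, 294] -> 2
  [22, -42, -15, 6, 5] -> [154, -294, -105, 42, 35] -> [154, -294, -105, 42] -> 1
  [-43, 45, 12, -39, 3, -10] -> [-301, 315, 84, -273, 21, -70] -> [-301, 315, 84, -273] -> 3
  [28, 47, 40] -> [196, 329, 280] -> [196, 329, 280] -> 1
  [1, 28, -25, -38, 1, -12, 20] -> [7, 196, -175, -266, 7, -84, 140] -> [7, 196, -175, -266] -> 2
  [-26, -24, 17, -31, 8, -46] -> [-182, -168, 119, -217, 56, -322] -> [-182, -168, 119, -217] -> 2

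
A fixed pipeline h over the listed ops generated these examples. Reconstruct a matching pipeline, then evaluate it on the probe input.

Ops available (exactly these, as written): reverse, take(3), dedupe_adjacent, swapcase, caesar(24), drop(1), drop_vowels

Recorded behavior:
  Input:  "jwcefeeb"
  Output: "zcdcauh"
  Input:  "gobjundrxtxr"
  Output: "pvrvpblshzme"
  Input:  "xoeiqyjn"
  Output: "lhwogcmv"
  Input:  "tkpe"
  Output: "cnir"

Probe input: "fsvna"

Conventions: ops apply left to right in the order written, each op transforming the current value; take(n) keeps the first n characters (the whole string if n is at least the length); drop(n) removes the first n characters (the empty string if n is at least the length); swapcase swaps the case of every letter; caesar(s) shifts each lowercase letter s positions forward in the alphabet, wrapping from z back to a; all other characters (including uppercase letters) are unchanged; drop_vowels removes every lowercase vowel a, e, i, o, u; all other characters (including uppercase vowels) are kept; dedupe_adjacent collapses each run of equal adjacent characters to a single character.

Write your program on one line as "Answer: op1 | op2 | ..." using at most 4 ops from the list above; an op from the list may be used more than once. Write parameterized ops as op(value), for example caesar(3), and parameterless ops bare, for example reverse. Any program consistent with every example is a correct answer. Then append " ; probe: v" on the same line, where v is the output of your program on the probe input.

caesar(24) | dedupe_adjacent | reverse ; probe: "yltqd"

Check, running the answer program on each example:
  "jwcefeeb" -> "huacdccz" -> "huacdcz" -> "zcdcauh"
  "gobjundrxtxr" -> "emzhslbpvrvp" -> "emzhslbpvrvp" -> "pvrvpblshzme"
  "xoeiqyjn" -> "vmcgowhl" -> "vmcgowhl" -> "lhwogcmv"
  "tkpe" -> "rinc" -> "rinc" -> "cnir"
  probe: "fsvna" -> "dqtly" -> "dqtly" -> "yltqd"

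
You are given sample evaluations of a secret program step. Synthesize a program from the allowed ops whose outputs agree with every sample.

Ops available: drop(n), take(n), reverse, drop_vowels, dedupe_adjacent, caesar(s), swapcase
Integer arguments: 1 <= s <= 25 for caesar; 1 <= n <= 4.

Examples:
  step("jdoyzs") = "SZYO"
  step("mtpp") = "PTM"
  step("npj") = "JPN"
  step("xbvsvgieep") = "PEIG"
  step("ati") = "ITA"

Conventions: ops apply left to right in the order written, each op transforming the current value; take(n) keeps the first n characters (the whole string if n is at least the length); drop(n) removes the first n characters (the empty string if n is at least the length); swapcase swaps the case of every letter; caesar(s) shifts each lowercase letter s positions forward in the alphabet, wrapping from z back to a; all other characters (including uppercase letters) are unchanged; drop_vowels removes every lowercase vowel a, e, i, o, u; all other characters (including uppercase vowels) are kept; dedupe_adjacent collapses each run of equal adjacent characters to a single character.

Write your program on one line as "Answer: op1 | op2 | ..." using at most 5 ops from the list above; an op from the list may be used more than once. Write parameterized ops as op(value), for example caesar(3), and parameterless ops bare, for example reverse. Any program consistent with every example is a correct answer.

reverse | swapcase | dedupe_adjacent | take(4)

Check, running the answer program on each example:
  "jdoyzs" -> "szyodj" -> "SZYODJ" -> "SZYODJ" -> "SZYO"
  "mtpp" -> "pptm" -> "PPTM" -> "PTM" -> "PTM"
  "npj" -> "jpn" -> "JPN" -> "JPN" -> "JPN"
  "xbvsvgieep" -> "peeigvsvbx" -> "PEEIGVSVBX" -> "PEIGVSVBX" -> "PEIG"
  "ati" -> "ita" -> "ITA" -> "ITA" -> "ITA"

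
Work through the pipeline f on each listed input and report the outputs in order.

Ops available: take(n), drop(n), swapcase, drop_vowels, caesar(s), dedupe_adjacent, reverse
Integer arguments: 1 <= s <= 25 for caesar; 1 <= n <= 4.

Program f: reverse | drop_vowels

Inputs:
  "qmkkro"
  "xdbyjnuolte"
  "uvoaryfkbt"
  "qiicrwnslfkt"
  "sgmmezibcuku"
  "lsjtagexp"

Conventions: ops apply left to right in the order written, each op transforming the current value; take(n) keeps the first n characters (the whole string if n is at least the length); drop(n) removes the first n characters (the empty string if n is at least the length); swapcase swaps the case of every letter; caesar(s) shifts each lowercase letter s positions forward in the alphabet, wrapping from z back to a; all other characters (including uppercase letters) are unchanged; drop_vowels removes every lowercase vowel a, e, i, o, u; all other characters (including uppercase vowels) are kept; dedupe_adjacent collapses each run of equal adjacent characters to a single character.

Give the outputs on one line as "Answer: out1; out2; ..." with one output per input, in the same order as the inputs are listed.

Execution, op by op:
  "qmkkro" -> "orkkmq" -> "rkkmq"
  "xdbyjnuolte" -> "etlounjybdx" -> "tlnjybdx"
  "uvoaryfkbt" -> "tbkfyraovu" -> "tbkfyrv"
  "qiicrwnslfkt" -> "tkflsnwrciiq" -> "tkflsnwrcq"
  "sgmmezibcuku" -> "ukucbizemmgs" -> "kcbzmmgs"
  "lsjtagexp" -> "pxegatjsl" -> "pxgtjsl"

"rkkmq"; "tlnjybdx"; "tbkfyrv"; "tkflsnwrcq"; "kcbzmmgs"; "pxgtjsl"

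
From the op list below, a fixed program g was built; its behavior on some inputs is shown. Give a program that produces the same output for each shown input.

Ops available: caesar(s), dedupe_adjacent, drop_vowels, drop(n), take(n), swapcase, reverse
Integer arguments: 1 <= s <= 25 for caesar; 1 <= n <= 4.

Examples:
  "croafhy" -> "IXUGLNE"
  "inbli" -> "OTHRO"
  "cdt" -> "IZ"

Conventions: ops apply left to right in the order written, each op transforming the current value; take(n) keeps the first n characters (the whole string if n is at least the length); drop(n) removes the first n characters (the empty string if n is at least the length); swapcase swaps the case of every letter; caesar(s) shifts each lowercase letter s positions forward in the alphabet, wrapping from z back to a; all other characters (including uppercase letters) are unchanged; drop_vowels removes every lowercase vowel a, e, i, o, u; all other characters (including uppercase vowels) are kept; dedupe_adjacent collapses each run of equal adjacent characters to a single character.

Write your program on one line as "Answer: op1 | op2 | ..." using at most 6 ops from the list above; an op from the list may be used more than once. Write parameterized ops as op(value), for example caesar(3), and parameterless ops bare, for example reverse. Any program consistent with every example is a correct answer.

caesar(5) | drop_vowels | caesar(23) | caesar(4) | swapcase

Check, running the answer program on each example:
  "croafhy" -> "hwtfkmd" -> "hwtfkmd" -> "etqchja" -> "ixuglne" -> "IXUGLNE"
  "inbli" -> "nsgqn" -> "nsgqn" -> "kpdnk" -> "othro" -> "OTHRO"
  "cdt" -> "hiy" -> "hy" -> "ev" -> "iz" -> "IZ"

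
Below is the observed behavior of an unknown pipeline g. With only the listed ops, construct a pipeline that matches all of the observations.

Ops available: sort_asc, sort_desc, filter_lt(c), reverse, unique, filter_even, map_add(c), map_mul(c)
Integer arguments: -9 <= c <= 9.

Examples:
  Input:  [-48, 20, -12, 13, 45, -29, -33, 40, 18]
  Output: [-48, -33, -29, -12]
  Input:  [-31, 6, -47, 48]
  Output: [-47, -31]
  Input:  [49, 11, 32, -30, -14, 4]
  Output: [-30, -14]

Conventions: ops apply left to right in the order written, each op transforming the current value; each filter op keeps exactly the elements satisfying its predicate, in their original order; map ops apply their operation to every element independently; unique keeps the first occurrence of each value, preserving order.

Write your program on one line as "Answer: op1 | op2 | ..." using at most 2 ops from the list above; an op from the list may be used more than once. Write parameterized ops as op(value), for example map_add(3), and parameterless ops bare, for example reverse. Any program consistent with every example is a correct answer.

sort_asc | filter_lt(4)

Check, running the answer program on each example:
  [-48, 20, -12, 13, 45, -29, -33, 40, 18] -> [-48, -33, -29, -12, 13, 18, 20, 40, 45] -> [-48, -33, -29, -12]
  [-31, 6, -47, 48] -> [-47, -31, 6, 48] -> [-47, -31]
  [49, 11, 32, -30, -14, 4] -> [-30, -14, 4, 11, 32, 49] -> [-30, -14]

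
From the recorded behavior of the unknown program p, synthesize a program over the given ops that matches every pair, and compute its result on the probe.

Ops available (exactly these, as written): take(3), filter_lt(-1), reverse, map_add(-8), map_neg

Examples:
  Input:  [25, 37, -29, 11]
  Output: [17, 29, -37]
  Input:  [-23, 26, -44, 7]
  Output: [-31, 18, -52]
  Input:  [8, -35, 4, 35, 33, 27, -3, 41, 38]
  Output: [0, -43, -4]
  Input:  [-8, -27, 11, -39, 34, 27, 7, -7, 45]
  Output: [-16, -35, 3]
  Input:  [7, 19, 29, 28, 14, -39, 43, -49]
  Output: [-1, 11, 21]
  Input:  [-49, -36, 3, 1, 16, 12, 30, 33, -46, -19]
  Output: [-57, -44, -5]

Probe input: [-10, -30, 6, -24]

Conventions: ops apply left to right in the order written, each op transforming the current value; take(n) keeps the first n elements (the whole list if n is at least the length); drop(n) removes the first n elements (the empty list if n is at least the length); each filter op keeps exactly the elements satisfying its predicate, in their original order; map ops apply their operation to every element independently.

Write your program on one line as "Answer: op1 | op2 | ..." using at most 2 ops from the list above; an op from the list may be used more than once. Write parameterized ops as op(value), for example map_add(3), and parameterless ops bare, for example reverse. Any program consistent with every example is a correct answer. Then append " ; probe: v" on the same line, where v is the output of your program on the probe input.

take(3) | map_add(-8) ; probe: [-18, -38, -2]

Check, running the answer program on each example:
  [25, 37, -29, 11] -> [25, 37, -29] -> [17, 29, -37]
  [-23, 26, -44, 7] -> [-23, 26, -44] -> [-31, 18, -52]
  [8, -35, 4, 35, 33, 27, -3, 41, 38] -> [8, -35, 4] -> [0, -43, -4]
  [-8, -27, 11, -39, 34, 27, 7, -7, 45] -> [-8, -27, 11] -> [-16, -35, 3]
  [7, 19, 29, 28, 14, -39, 43, -49] -> [7, 19, 29] -> [-1, 11, 21]
  [-49, -36, 3, 1, 16, 12, 30, 33, -46, -19] -> [-49, -36, 3] -> [-57, -44, -5]
  probe: [-10, -30, 6, -24] -> [-10, -30, 6] -> [-18, -38, -2]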